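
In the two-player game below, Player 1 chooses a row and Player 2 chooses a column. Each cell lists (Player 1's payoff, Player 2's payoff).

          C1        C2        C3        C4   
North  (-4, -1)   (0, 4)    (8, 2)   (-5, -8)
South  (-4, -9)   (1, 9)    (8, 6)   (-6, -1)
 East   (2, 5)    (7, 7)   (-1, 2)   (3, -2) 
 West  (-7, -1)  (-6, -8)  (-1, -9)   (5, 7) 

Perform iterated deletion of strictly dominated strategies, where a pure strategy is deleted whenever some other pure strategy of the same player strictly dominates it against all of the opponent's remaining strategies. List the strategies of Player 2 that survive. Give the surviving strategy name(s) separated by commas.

C1, C2, C4

Column C3 is eliminated: C2 beats it against every remaining row (North: 4>2, South: 9>6, East: 7>2, West: -8>-9).
For Player 1, East strictly dominates North on the remaining columns (C1: 2>-4, C2: 7>0, C4: 3>-5); eliminate North.
Row South is eliminated: East beats it against every remaining column (C1: 2>-4, C2: 7>1, C4: 3>-6).
Among the remaining strategies, none is strictly dominated by another pure strategy of the same player, so the elimination stops.
Surviving strategies — Player 1: {East, West}; Player 2: {C1, C2, C4}.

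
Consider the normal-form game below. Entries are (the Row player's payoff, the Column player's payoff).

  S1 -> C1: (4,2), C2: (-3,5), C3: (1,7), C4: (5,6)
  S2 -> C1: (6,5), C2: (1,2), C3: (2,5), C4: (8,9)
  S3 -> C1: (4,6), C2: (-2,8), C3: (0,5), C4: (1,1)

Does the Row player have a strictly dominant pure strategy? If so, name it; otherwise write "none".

S2

S2 vs S1: C1: 6>4, C2: 1>-3, C3: 2>1, C4: 8>5.
S2 vs S3: C1: 6>4, C2: 1>-2, C3: 2>0, C4: 8>1.
S2 strictly beats every other strategy against every opponent action, so it is strictly dominant.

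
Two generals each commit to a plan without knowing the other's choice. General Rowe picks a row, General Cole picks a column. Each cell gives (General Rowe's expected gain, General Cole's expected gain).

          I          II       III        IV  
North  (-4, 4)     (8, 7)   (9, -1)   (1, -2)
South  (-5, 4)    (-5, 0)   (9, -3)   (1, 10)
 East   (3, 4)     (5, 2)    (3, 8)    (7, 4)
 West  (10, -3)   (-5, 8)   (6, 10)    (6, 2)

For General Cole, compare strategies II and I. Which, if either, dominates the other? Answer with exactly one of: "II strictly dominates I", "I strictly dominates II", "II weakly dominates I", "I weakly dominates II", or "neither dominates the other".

Compare II to I across every action of General Rowe: North: 7>4, South: 0<4, East: 2<4, West: 8>-3.
II does better at North, West but worse at South, East; neither strategy dominates the other.

neither dominates the other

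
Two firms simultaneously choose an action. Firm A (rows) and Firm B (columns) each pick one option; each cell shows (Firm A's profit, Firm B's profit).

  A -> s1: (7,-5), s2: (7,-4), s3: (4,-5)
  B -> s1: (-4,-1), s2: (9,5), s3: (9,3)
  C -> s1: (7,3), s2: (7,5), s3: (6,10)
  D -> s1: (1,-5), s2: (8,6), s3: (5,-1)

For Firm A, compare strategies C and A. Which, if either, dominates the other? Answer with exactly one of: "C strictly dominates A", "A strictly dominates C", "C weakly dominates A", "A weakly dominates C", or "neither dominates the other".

C weakly dominates A

C's payoffs vs A's, by Firm B's action — s1: 7=7, s2: 7=7, s3: 6>4.
C is at least as good everywhere and strictly better somewhere (tied only at s1, s2), so C weakly but not strictly dominates A.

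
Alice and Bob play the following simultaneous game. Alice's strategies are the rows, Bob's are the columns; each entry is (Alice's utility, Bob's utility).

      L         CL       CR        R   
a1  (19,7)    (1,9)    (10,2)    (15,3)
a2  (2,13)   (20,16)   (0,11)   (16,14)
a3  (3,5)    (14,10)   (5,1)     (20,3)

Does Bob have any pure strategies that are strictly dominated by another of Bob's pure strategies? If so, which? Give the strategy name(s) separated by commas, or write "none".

L, CR, R

L is strictly dominated by CL (a1: 9>7, a2: 16>13, a3: 10>5).
Nothing dominates CL: L at a1 (9>7); CR at a1 (9>2); R at a1 (9>3).
L strictly dominates CR — a1: 7>2, a2: 13>11, a3: 5>1.
R: dominated, since CL does at least as well everywhere (a1: 9>3, a2: 16>14, a3: 10>3).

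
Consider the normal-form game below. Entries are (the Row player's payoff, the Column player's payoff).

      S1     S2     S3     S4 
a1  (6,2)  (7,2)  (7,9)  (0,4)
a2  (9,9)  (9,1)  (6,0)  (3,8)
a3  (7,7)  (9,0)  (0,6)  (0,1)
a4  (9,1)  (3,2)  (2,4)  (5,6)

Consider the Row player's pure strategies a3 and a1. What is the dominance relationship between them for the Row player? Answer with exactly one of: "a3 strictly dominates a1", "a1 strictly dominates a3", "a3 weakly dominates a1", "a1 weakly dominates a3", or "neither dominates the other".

a3's payoffs vs a1's, by the Column player's action — S1: 7>6, S2: 9>7, S3: 0<7, S4: 0=0.
a3 does better at S1, S2 but worse at S3; neither strategy dominates the other.

neither dominates the other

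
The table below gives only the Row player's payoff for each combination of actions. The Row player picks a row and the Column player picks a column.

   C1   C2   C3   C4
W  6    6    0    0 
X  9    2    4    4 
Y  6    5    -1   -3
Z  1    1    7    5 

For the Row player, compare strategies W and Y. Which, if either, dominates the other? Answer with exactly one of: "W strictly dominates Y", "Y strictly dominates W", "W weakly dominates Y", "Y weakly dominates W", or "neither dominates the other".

W's payoffs vs Y's, by the Column player's action — C1: 6=6, C2: 6>5, C3: 0>-1, C4: 0>-3.
W is at least as good everywhere and strictly better somewhere (tied only at C1), so W weakly but not strictly dominates Y.

W weakly dominates Y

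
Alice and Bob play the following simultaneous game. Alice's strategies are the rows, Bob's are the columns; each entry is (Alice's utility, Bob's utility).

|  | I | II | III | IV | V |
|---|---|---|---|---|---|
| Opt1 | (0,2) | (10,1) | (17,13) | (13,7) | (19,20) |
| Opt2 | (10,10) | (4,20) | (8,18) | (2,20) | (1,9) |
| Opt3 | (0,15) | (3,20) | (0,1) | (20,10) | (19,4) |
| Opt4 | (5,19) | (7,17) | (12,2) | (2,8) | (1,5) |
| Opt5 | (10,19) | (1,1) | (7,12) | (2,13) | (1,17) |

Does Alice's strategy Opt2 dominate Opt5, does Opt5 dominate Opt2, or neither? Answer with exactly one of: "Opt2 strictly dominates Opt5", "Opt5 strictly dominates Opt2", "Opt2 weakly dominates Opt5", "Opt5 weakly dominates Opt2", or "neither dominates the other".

Opt2 weakly dominates Opt5

Opt2's payoffs vs Opt5's, by Bob's action — I: 10=10, II: 4>1, III: 8>7, IV: 2=2, V: 1=1.
Opt2 is at least as good everywhere and strictly better somewhere (tied only at I, IV, V), so Opt2 weakly but not strictly dominates Opt5.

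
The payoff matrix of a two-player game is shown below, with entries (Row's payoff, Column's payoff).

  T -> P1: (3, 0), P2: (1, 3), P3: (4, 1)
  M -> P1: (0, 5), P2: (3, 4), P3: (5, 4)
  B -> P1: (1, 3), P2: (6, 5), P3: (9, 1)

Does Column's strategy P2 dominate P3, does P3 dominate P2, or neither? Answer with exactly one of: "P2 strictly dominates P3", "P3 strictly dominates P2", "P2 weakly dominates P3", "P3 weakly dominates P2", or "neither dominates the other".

P2's payoffs vs P3's, by Row's action — T: 3>1, M: 4=4, B: 5>1.
P2 is at least as good everywhere and strictly better somewhere (tied only at M), so P2 weakly but not strictly dominates P3.

P2 weakly dominates P3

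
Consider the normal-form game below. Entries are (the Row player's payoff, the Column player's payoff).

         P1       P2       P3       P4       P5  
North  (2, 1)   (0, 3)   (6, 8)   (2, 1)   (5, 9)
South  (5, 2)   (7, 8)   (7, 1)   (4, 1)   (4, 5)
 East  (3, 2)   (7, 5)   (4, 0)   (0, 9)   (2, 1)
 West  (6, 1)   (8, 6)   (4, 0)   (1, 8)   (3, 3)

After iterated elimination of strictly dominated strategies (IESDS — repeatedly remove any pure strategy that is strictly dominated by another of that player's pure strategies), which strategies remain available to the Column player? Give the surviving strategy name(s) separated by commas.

P2, P4, P5

For the Column player, P2 strictly dominates P1 on the remaining rows (North: 3>1, South: 8>2, East: 5>2, West: 6>1); eliminate P1.
For the Column player, P5 strictly dominates P3 on the remaining rows (North: 9>8, South: 5>1, East: 1>0, West: 3>0); eliminate P3.
Row East is eliminated: West beats it against every remaining column (P2: 8>7, P4: 1>0, P5: 3>2).
Among the remaining strategies, none is strictly dominated by another pure strategy of the same player, so the elimination stops.
Surviving strategies — the Row player: {North, South, West}; the Column player: {P2, P4, P5}.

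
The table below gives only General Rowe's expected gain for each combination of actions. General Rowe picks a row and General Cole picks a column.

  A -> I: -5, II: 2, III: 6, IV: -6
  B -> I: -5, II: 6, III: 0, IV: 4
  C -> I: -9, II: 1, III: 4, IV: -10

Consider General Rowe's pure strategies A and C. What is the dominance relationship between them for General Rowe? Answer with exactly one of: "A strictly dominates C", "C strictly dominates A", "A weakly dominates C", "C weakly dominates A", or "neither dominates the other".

A strictly dominates C

A's payoffs vs C's, by General Cole's action — I: -5>-9, II: 2>1, III: 6>4, IV: -6>-10.
A gives a strictly higher payoff against each choice by General Cole, so A strictly dominates C.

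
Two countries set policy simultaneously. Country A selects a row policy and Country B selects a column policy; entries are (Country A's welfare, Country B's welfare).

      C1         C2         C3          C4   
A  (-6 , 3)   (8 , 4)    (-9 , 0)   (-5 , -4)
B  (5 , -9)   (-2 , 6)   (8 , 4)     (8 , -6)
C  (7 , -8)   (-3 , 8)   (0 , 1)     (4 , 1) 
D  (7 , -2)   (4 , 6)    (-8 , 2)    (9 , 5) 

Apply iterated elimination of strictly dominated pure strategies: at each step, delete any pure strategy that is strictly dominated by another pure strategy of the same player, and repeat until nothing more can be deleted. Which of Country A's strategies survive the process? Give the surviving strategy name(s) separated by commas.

Country B's strategy C1 is strictly dominated by C2 (A: 4>3, B: 6>-9, C: 8>-8, D: 6>-2) and is removed.
For Country A, B strictly dominates C on the remaining columns (C2: -2>-3, C3: 8>0, C4: 8>4); eliminate C.
Country B's strategy C3 is strictly dominated by C2 (A: 4>0, B: 6>4, D: 6>2) and is removed.
Country A's strategy B is strictly dominated by D (C2: 4>-2, C4: 9>8) and is removed.
Country B's strategy C4 is strictly dominated by C2 (A: 4>-4, D: 6>5) and is removed.
For Country A, A strictly dominates D on the remaining columns (C2: 8>4); eliminate D.
Among the remaining strategies, none is strictly dominated by another pure strategy of the same player, so the elimination stops.
Surviving strategies — Country A: {A}; Country B: {C2}.

A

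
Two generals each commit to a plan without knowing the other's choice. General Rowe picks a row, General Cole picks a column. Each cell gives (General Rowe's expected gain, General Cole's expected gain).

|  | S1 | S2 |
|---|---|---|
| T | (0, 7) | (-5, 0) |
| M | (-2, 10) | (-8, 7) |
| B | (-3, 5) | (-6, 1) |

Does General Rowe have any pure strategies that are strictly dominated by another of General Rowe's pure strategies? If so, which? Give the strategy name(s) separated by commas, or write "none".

M, B

Nothing dominates T: M at S1 (0>-2); B at S1 (0>-3).
M is strictly dominated by T (S1: 0>-2, S2: -5>-8).
B is strictly dominated by T (S1: 0>-3, S2: -5>-6).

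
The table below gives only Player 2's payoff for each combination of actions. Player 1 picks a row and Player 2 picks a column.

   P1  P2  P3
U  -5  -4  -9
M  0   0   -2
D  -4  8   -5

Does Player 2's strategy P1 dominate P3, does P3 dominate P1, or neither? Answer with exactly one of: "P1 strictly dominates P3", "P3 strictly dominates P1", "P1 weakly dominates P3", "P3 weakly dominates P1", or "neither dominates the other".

Compare P1 to P3 across each opponent action: U: -5>-9, M: 0>-2, D: -4>-5.
P1 gives a strictly higher payoff against each opponent action, so P1 strictly dominates P3.

P1 strictly dominates P3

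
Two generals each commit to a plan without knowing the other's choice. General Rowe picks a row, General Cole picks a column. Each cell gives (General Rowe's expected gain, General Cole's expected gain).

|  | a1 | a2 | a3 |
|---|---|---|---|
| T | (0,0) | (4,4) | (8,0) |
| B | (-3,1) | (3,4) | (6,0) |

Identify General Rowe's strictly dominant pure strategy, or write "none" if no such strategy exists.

T

T vs B: a1: 0>-3, a2: 4>3, a3: 8>6.
T strictly beats every other strategy against every opponent action, so it is strictly dominant.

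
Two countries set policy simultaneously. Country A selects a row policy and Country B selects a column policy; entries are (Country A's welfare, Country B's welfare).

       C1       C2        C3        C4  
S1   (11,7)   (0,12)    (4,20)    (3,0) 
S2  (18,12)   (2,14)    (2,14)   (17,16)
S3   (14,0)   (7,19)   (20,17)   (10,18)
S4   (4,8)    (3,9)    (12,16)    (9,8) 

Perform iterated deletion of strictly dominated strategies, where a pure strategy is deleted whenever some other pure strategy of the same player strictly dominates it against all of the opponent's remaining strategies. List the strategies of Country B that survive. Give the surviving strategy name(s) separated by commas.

C2, C4

For Country A, S3 strictly dominates S1 on the remaining columns (C1: 14>11, C2: 7>0, C3: 20>4, C4: 10>3); eliminate S1.
Country A's strategy S4 is strictly dominated by S3 (C1: 14>4, C2: 7>3, C3: 20>12, C4: 10>9) and is removed.
Country B's strategy C1 is strictly dominated by C2 (S2: 14>12, S3: 19>0) and is removed.
For Country B, C4 strictly dominates C3 on the remaining rows (S2: 16>14, S3: 18>17); eliminate C3.
Among the remaining strategies, none is strictly dominated by another pure strategy of the same player, so the elimination stops.
Surviving strategies — Country A: {S2, S3}; Country B: {C2, C4}.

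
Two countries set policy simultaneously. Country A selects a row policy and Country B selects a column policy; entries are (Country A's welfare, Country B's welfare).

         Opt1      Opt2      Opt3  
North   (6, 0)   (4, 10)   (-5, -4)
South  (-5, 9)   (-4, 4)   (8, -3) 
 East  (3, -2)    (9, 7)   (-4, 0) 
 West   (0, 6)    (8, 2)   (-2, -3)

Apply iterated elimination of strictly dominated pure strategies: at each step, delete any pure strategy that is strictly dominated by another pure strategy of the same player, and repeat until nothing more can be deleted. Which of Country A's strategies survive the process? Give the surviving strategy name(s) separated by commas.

Column Opt3 is eliminated: Opt2 beats it against every remaining row (North: 10>-4, South: 4>-3, East: 7>0, West: 2>-3).
Country A's strategy South is strictly dominated by North (Opt1: 6>-5, Opt2: 4>-4) and is removed.
Row West is eliminated: East beats it against every remaining column (Opt1: 3>0, Opt2: 9>8).
For Country B, Opt2 strictly dominates Opt1 on the remaining rows (North: 10>0, East: 7>-2); eliminate Opt1.
Country A's strategy North is strictly dominated by East (Opt2: 9>4) and is removed.
Among the remaining strategies, none is strictly dominated by another pure strategy of the same player, so the elimination stops.
Surviving strategies — Country A: {East}; Country B: {Opt2}.

East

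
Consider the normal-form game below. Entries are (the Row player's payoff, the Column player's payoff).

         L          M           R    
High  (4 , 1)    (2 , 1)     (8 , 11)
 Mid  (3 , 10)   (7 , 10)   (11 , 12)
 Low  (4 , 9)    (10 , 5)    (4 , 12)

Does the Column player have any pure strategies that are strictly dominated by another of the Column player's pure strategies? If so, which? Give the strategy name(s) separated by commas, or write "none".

L is strictly dominated by R (High: 11>1, Mid: 12>10, Low: 12>9).
M is strictly dominated by R (High: 11>1, Mid: 12>10, Low: 12>5).
R is not dominated — it holds its own against L at High (11>1); M at High (11>1).

L, M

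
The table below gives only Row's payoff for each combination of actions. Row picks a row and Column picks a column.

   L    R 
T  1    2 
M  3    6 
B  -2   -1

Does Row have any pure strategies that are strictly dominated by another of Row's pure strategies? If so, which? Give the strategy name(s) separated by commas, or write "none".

T, B

T is strictly dominated by M (L: 3>1, R: 6>2).
M: no other strategy beats it everywhere (T at L (3>1); B at L (3>-2)).
T strictly dominates B — L: 1>-2, R: 2>-1.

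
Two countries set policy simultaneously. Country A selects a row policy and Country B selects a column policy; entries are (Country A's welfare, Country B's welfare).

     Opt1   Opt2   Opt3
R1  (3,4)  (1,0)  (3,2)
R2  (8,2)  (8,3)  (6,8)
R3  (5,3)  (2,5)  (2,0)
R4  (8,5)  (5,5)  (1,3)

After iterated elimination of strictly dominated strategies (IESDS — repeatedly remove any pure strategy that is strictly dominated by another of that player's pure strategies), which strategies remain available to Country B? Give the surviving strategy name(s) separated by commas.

Opt1, Opt2, Opt3

Row R1 is eliminated: R2 beats it against every remaining column (Opt1: 8>3, Opt2: 8>1, Opt3: 6>3).
Row R3 is eliminated: R2 beats it against every remaining column (Opt1: 8>5, Opt2: 8>2, Opt3: 6>2).
Among the remaining strategies, none is strictly dominated by another pure strategy of the same player, so the elimination stops.
Surviving strategies — Country A: {R2, R4}; Country B: {Opt1, Opt2, Opt3}.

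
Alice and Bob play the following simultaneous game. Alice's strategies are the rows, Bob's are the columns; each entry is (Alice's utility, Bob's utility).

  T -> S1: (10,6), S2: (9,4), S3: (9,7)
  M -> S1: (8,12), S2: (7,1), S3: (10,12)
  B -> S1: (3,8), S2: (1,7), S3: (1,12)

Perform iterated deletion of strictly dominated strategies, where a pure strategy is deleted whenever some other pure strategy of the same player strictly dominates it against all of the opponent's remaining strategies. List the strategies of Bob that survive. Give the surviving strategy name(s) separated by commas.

S1, S3

Alice's strategy B is strictly dominated by T (S1: 10>3, S2: 9>1, S3: 9>1) and is removed.
Bob's strategy S2 is strictly dominated by S1 (T: 6>4, M: 12>1) and is removed.
Among the remaining strategies, none is strictly dominated by another pure strategy of the same player, so the elimination stops.
Surviving strategies — Alice: {T, M}; Bob: {S1, S3}.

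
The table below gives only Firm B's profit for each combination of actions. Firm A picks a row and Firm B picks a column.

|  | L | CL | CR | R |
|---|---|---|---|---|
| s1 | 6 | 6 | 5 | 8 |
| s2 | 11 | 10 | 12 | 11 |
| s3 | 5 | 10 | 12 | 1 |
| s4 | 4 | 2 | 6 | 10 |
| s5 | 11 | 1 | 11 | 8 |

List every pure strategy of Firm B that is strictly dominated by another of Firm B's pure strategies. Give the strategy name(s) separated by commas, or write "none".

Nothing dominates L: CL at s1 (6=6); CR at s1 (6>5); R at s2 (11=11).
CL: no other strategy beats it everywhere (L at s1 (6=6); CR at s1 (6>5); R at s3 (10>1)).
CR: no other strategy beats it everywhere (L at s2 (12>11); CL at s2 (12>10); R at s2 (12>11)).
Nothing dominates R: L at s1 (8>6); CL at s1 (8>6); CR at s1 (8>5).

none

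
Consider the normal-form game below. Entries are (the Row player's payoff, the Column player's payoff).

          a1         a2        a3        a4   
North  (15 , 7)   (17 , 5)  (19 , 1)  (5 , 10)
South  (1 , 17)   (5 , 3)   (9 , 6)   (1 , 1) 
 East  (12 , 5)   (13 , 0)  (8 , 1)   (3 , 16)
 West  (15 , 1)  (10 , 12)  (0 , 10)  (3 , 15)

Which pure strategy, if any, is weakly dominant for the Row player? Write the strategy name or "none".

North vs South: a1: 15>1, a2: 17>5, a3: 19>9, a4: 5>1.
North vs East: a1: 15>12, a2: 17>13, a3: 19>8, a4: 5>3.
North vs West: a1: 15=15, a2: 17>10, a3: 19>0, a4: 5>3.
North is at least as good as every other strategy against every opponent action, so it is weakly dominant.

North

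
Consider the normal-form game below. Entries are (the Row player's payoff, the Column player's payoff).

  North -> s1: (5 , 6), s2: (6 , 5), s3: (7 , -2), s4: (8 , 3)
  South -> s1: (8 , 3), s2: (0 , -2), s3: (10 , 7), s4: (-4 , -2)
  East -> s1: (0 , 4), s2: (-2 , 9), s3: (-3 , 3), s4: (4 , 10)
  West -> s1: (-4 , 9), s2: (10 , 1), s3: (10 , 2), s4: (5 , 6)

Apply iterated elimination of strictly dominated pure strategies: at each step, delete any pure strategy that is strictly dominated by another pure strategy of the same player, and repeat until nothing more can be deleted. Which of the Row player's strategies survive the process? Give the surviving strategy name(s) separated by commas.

Row East is eliminated: North beats it against every remaining column (s1: 5>0, s2: 6>-2, s3: 7>-3, s4: 8>4).
The Column player's strategy s2 is strictly dominated by s1 (North: 6>5, South: 3>-2, West: 9>1) and is removed.
The Column player's strategy s4 is strictly dominated by s1 (North: 6>3, South: 3>-2, West: 9>6) and is removed.
The Row player's strategy North is strictly dominated by South (s1: 8>5, s3: 10>7) and is removed.
Among the remaining strategies, none is strictly dominated by another pure strategy of the same player, so the elimination stops.
Surviving strategies — the Row player: {South, West}; the Column player: {s1, s3}.

South, West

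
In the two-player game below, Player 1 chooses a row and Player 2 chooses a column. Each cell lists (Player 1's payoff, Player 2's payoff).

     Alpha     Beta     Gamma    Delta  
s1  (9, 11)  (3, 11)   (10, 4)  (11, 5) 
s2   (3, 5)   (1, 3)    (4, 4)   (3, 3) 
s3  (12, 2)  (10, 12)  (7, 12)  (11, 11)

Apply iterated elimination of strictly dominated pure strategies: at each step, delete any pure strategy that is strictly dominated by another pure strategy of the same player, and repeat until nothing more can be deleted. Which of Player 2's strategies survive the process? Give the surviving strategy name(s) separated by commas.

Alpha, Beta, Gamma

Row s2 is eliminated: s1 beats it against every remaining column (Alpha: 9>3, Beta: 3>1, Gamma: 10>4, Delta: 11>3).
For Player 2, Beta strictly dominates Delta on the remaining rows (s1: 11>5, s3: 12>11); eliminate Delta.
Among the remaining strategies, none is strictly dominated by another pure strategy of the same player, so the elimination stops.
Surviving strategies — Player 1: {s1, s3}; Player 2: {Alpha, Beta, Gamma}.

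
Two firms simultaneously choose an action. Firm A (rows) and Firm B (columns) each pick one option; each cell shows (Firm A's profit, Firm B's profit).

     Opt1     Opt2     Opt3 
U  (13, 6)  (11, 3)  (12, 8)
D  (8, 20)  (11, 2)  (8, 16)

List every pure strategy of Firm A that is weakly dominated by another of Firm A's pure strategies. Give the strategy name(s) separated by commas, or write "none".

Nothing dominates U: D at Opt1 (13>8).
D: dominated, since U does at least as well everywhere (Opt1: 13>8, Opt2: 11=11, Opt3: 12>8).

D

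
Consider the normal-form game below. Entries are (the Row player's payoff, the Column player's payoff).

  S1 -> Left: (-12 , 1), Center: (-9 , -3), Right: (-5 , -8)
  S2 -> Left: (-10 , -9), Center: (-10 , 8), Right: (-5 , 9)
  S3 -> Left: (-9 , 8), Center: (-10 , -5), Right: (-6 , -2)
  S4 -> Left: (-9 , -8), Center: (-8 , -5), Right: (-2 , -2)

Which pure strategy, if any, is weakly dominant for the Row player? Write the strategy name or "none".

S4

S4 vs S1: Left: -9>-12, Center: -8>-9, Right: -2>-5.
S4 vs S2: Left: -9>-10, Center: -8>-10, Right: -2>-5.
S4 vs S3: Left: -9=-9, Center: -8>-10, Right: -2>-6.
S4 is at least as good as every other strategy against every opponent action, so it is weakly dominant.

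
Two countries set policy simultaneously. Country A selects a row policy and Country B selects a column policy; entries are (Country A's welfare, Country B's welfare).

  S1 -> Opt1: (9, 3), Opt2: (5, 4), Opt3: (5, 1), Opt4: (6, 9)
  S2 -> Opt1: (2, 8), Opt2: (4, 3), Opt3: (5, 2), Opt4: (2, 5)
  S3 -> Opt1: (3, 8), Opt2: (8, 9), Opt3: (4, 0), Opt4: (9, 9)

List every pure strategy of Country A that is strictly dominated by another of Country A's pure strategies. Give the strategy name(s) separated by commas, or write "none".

Nothing dominates S1: S2 at Opt1 (9>2); S3 at Opt1 (9>3).
Nothing dominates S2: S1 at Opt3 (5=5); S3 at Opt3 (5>4).
S3: no other strategy beats it everywhere (S1 at Opt2 (8>5); S2 at Opt1 (3>2)).

none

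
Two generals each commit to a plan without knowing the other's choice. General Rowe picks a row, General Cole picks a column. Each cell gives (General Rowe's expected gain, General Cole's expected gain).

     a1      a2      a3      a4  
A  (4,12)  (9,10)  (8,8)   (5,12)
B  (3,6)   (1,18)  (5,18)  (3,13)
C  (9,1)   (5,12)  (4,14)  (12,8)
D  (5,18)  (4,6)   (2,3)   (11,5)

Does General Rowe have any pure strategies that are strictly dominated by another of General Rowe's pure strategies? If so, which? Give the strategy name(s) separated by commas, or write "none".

A: no other strategy beats it everywhere (B at a1 (4>3); C at a2 (9>5); D at a2 (9>4)).
B: dominated, since A does at least as well everywhere (a1: 4>3, a2: 9>1, a3: 8>5, a4: 5>3).
Nothing dominates C: A at a1 (9>4); B at a1 (9>3); D at a1 (9>5).
C strictly dominates D — a1: 9>5, a2: 5>4, a3: 4>2, a4: 12>11.

B, D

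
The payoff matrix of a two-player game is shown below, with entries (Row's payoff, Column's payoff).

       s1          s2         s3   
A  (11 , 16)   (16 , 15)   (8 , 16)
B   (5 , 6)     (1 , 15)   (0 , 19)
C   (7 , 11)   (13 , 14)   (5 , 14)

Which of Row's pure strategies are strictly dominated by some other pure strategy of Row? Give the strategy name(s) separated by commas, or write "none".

B, C

A: no other strategy beats it everywhere (B at s1 (11>5); C at s1 (11>7)).
B is strictly dominated by A (s1: 11>5, s2: 16>1, s3: 8>0).
C is strictly dominated by A (s1: 11>7, s2: 16>13, s3: 8>5).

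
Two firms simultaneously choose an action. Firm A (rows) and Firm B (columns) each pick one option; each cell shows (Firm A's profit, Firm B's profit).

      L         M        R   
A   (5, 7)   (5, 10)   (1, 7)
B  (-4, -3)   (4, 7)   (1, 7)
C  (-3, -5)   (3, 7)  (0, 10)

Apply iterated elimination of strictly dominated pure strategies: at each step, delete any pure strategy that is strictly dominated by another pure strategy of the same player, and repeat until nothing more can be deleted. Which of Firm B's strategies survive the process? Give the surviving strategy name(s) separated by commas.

Firm A's strategy C is strictly dominated by A (L: 5>-3, M: 5>3, R: 1>0) and is removed.
For Firm B, M strictly dominates L on the remaining rows (A: 10>7, B: 7>-3); eliminate L.
Among the remaining strategies, none is strictly dominated by another pure strategy of the same player, so the elimination stops.
Surviving strategies — Firm A: {A, B}; Firm B: {M, R}.

M, R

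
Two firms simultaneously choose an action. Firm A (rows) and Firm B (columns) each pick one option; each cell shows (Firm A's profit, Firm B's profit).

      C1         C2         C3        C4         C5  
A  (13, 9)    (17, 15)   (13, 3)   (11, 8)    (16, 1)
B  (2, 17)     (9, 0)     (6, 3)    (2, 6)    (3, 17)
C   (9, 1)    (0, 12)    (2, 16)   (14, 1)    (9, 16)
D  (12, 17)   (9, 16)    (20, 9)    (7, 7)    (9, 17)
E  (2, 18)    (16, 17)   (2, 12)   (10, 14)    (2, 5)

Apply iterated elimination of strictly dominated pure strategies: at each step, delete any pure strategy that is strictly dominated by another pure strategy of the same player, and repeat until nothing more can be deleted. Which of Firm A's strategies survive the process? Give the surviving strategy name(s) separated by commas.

Firm A's strategy B is strictly dominated by A (C1: 13>2, C2: 17>9, C3: 13>6, C4: 11>2, C5: 16>3) and is removed.
Row E is eliminated: A beats it against every remaining column (C1: 13>2, C2: 17>16, C3: 13>2, C4: 11>10, C5: 16>2).
For Firm B, C2 strictly dominates C4 on the remaining rows (A: 15>8, C: 12>1, D: 16>7); eliminate C4.
Firm A's strategy C is strictly dominated by A (C1: 13>9, C2: 17>0, C3: 13>2, C5: 16>9) and is removed.
For Firm B, C1 strictly dominates C3 on the remaining rows (A: 9>3, D: 17>9); eliminate C3.
Firm A's strategy D is strictly dominated by A (C1: 13>12, C2: 17>9, C5: 16>9) and is removed.
For Firm B, C2 strictly dominates C1 on the remaining rows (A: 15>9); eliminate C1.
Firm B's strategy C5 is strictly dominated by C2 (A: 15>1) and is removed.
Among the remaining strategies, none is strictly dominated by another pure strategy of the same player, so the elimination stops.
Surviving strategies — Firm A: {A}; Firm B: {C2}.

A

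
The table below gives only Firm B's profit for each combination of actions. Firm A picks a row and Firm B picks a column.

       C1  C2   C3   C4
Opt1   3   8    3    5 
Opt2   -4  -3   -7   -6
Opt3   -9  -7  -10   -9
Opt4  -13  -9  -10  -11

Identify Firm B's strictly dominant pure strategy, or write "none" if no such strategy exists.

C2 vs C1: Opt1: 8>3, Opt2: -3>-4, Opt3: -7>-9, Opt4: -9>-13.
C2 vs C3: Opt1: 8>3, Opt2: -3>-7, Opt3: -7>-10, Opt4: -9>-10.
C2 vs C4: Opt1: 8>5, Opt2: -3>-6, Opt3: -7>-9, Opt4: -9>-11.
C2 strictly beats every other strategy against every opponent action, so it is strictly dominant.

C2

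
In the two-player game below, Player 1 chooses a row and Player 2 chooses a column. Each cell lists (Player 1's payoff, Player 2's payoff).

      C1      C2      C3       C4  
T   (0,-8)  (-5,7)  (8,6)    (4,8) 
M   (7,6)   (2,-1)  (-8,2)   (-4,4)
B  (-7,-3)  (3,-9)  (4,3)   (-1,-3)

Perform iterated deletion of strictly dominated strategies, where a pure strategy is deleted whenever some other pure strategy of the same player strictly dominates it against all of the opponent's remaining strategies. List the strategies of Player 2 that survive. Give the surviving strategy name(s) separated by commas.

Player 2's strategy C2 is strictly dominated by C4 (T: 8>7, M: 4>-1, B: -3>-9) and is removed.
Player 1's strategy B is strictly dominated by T (C1: 0>-7, C3: 8>4, C4: 4>-1) and is removed.
Player 2's strategy C3 is strictly dominated by C4 (T: 8>6, M: 4>2) and is removed.
Among the remaining strategies, none is strictly dominated by another pure strategy of the same player, so the elimination stops.
Surviving strategies — Player 1: {T, M}; Player 2: {C1, C4}.

C1, C4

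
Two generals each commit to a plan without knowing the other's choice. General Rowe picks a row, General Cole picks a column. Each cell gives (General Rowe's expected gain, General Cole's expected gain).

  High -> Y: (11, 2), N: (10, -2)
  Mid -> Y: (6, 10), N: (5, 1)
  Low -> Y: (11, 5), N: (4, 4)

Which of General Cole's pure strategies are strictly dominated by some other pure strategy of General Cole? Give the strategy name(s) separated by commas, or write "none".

Y: no other strategy beats it everywhere (N at High (2>-2)).
N is strictly dominated by Y (High: 2>-2, Mid: 10>1, Low: 5>4).

N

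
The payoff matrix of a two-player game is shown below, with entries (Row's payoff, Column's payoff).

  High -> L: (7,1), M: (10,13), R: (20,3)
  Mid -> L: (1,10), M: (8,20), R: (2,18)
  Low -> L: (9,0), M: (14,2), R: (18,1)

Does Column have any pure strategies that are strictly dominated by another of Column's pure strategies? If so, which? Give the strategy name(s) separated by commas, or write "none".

L, R

M strictly dominates L — High: 13>1, Mid: 20>10, Low: 2>0.
M: no other strategy beats it everywhere (L at High (13>1); R at High (13>3)).
M strictly dominates R — High: 13>3, Mid: 20>18, Low: 2>1.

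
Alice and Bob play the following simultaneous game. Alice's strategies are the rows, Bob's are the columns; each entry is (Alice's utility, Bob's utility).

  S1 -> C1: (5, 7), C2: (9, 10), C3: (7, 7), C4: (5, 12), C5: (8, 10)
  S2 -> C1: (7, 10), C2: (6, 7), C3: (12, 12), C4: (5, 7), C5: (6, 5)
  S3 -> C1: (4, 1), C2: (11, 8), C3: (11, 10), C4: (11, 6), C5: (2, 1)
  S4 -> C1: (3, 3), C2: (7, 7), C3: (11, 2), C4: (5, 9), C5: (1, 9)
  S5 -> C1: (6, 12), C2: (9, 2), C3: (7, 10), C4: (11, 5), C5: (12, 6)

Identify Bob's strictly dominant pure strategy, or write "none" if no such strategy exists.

C1 fails to dominate C2 at S1 (7<10).
C2 fails to dominate C1 at S2 (7<10).
C3 fails to dominate C1 at S1 (7=7).
C4 fails to dominate C1 at S2 (7<10).
C5 fails to dominate C1 at S2 (5<10).
No single strategy dominates all the others.

none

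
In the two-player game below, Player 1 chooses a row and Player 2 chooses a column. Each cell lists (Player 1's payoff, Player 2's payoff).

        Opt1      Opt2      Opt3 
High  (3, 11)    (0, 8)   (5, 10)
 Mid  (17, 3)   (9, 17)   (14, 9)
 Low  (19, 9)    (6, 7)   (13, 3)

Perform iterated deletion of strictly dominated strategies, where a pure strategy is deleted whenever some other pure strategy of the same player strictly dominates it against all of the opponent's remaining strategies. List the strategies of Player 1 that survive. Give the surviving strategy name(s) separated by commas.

Player 1's strategy High is strictly dominated by Mid (Opt1: 17>3, Opt2: 9>0, Opt3: 14>5) and is removed.
Player 2's strategy Opt3 is strictly dominated by Opt2 (Mid: 17>9, Low: 7>3) and is removed.
Among the remaining strategies, none is strictly dominated by another pure strategy of the same player, so the elimination stops.
Surviving strategies — Player 1: {Mid, Low}; Player 2: {Opt1, Opt2}.

Mid, Low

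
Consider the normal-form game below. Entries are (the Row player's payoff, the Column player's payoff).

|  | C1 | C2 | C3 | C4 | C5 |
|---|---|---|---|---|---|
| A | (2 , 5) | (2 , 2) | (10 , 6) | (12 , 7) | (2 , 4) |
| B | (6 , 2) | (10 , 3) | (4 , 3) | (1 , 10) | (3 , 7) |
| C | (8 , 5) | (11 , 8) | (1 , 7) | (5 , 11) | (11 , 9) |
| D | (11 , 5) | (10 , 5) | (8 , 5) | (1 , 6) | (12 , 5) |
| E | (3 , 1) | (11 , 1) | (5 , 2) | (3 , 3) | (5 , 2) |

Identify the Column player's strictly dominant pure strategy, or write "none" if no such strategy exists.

C4

C4 vs C1: A: 7>5, B: 10>2, C: 11>5, D: 6>5, E: 3>1.
C4 vs C2: A: 7>2, B: 10>3, C: 11>8, D: 6>5, E: 3>1.
C4 vs C3: A: 7>6, B: 10>3, C: 11>7, D: 6>5, E: 3>2.
C4 vs C5: A: 7>4, B: 10>7, C: 11>9, D: 6>5, E: 3>2.
C4 strictly beats every other strategy against every opponent action, so it is strictly dominant.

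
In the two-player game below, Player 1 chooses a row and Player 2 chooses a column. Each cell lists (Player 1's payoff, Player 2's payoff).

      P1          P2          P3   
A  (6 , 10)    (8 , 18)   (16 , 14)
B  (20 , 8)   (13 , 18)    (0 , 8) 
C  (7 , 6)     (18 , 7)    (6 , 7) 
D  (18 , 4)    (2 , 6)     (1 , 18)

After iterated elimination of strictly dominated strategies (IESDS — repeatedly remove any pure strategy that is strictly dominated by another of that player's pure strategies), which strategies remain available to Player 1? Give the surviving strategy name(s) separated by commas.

Player 2's strategy P1 is strictly dominated by P2 (A: 18>10, B: 18>8, C: 7>6, D: 6>4) and is removed.
For Player 1, C strictly dominates B on the remaining columns (P2: 18>13, P3: 6>0); eliminate B.
For Player 1, A strictly dominates D on the remaining columns (P2: 8>2, P3: 16>1); eliminate D.
Among the remaining strategies, none is strictly dominated by another pure strategy of the same player, so the elimination stops.
Surviving strategies — Player 1: {A, C}; Player 2: {P2, P3}.

A, C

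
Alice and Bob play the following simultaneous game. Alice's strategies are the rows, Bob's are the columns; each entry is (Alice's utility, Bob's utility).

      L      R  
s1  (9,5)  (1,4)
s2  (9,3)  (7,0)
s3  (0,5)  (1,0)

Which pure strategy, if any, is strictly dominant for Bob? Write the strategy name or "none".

L vs R: s1: 5>4, s2: 3>0, s3: 5>0.
L strictly beats every other strategy against every opponent action, so it is strictly dominant.

L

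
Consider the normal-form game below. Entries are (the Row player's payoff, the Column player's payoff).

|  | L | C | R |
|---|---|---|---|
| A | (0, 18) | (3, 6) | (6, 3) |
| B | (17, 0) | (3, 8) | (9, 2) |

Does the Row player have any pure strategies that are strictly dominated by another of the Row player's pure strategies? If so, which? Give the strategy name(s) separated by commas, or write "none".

none

Nothing dominates A: B at C (3=3).
Nothing dominates B: A at L (17>0).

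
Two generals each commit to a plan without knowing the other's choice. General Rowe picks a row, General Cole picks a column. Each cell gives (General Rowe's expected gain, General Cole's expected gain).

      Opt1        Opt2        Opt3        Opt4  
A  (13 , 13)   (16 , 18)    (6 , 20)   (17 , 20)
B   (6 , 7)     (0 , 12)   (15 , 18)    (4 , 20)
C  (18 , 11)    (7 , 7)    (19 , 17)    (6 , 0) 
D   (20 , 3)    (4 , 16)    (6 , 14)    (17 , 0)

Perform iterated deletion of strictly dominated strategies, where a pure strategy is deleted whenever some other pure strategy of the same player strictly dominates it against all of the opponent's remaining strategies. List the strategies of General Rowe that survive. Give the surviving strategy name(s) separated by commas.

A, C, D

General Rowe's strategy B is strictly dominated by C (Opt1: 18>6, Opt2: 7>0, Opt3: 19>15, Opt4: 6>4) and is removed.
Column Opt1 is eliminated: Opt3 beats it against every remaining row (A: 20>13, C: 17>11, D: 14>3).
Among the remaining strategies, none is strictly dominated by another pure strategy of the same player, so the elimination stops.
Surviving strategies — General Rowe: {A, C, D}; General Cole: {Opt2, Opt3, Opt4}.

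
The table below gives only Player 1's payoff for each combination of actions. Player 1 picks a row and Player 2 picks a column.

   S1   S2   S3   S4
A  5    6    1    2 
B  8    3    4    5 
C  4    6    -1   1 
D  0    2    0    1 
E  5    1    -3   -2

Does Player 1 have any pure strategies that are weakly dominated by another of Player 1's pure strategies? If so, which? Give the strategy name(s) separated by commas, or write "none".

A: no other strategy beats it everywhere (B at S2 (6>3); C at S1 (5>4); D at S1 (5>0); E at S2 (6>1)).
B is not dominated — it holds its own against A at S1 (8>5); C at S1 (8>4); D at S1 (8>0); E at S1 (8>5).
C is weakly dominated by A (S1: 5>4, S2: 6=6, S3: 1>-1, S4: 2>1).
A weakly dominates D — S1: 5>0, S2: 6>2, S3: 1>0, S4: 2>1.
A weakly dominates E — S1: 5=5, S2: 6>1, S3: 1>-3, S4: 2>-2.

C, D, E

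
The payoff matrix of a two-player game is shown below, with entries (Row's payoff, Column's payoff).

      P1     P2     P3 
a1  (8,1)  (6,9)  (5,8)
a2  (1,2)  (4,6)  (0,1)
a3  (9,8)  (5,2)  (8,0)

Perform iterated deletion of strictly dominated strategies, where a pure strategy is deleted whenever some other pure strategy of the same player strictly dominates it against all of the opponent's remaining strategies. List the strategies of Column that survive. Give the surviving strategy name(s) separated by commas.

For Row, a1 strictly dominates a2 on the remaining columns (P1: 8>1, P2: 6>4, P3: 5>0); eliminate a2.
Column's strategy P3 is strictly dominated by P2 (a1: 9>8, a3: 2>0) and is removed.
Among the remaining strategies, none is strictly dominated by another pure strategy of the same player, so the elimination stops.
Surviving strategies — Row: {a1, a3}; Column: {P1, P2}.

P1, P2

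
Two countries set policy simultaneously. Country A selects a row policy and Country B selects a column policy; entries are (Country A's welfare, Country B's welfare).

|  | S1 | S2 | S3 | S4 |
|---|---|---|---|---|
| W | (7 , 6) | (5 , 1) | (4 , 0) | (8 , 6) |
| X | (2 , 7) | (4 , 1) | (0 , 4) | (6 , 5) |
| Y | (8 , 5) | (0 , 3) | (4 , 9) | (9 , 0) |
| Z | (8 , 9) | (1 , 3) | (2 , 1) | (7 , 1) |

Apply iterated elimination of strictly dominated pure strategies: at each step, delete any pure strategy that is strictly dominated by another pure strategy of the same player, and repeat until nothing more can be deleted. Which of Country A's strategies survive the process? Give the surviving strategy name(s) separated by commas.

W, Y, Z

For Country A, W strictly dominates X on the remaining columns (S1: 7>2, S2: 5>4, S3: 4>0, S4: 8>6); eliminate X.
Column S2 is eliminated: S1 beats it against every remaining row (W: 6>1, Y: 5>3, Z: 9>3).
Among the remaining strategies, none is strictly dominated by another pure strategy of the same player, so the elimination stops.
Surviving strategies — Country A: {W, Y, Z}; Country B: {S1, S3, S4}.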